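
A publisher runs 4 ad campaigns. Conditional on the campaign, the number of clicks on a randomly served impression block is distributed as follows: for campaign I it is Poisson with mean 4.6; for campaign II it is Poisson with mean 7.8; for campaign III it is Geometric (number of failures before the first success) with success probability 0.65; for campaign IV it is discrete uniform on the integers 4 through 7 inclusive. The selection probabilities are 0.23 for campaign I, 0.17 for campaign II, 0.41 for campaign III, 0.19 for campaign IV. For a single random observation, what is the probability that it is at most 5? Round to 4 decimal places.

Conditional on each campaign, P(X ≤ 5): I: 0.68576; II: 0.210251; III: 0.998162; IV: 0.5.
By total probability, P(X ≤ 5) = 0.23·0.68576 + 0.17·0.210251 + 0.41·0.998162 + 0.19·0.5 = 0.697714.

0.6977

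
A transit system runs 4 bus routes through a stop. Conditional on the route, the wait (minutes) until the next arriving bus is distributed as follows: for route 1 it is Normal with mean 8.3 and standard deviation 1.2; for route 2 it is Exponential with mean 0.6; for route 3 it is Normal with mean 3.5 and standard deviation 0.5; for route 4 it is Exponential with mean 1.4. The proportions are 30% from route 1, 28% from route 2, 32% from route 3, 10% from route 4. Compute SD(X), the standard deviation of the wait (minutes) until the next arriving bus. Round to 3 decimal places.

3.216

Per component, 1: μ=8.3, E[X²]=70.33; 2: μ=0.6, E[X²]=0.72; 3: μ=3.5, E[X²]=12.5; 4: μ=1.4, E[X²]=3.92.
E[X] = 0.3·8.3 + 0.28·0.6 + 0.32·3.5 + 0.1·1.4 = 3.918.
E[X²] = 0.3·70.33 + 0.28·0.72 + 0.32·12.5 + 0.1·3.92 = 25.6926.
Var(X) = E[X²] − (E[X])² = 25.6926 − 15.3507 = 10.3419.
SD(X) = √10.3419 = 3.21588.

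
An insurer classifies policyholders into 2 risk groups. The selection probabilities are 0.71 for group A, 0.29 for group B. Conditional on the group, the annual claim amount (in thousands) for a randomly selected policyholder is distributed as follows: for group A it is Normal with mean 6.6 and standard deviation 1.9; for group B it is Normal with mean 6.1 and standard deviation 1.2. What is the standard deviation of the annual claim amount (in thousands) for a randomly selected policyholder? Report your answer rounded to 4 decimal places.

1.7413

Per component, A: μ=6.6, E[X²]=47.17; B: μ=6.1, E[X²]=38.65.
E[X] = 0.71·6.6 + 0.29·6.1 = 6.455.
E[X²] = 0.71·47.17 + 0.29·38.65 = 44.6992.
Var(X) = E[X²] − (E[X])² = 44.6992 − 41.667 = 3.03217.
SD(X) = √3.03217 = 1.74131.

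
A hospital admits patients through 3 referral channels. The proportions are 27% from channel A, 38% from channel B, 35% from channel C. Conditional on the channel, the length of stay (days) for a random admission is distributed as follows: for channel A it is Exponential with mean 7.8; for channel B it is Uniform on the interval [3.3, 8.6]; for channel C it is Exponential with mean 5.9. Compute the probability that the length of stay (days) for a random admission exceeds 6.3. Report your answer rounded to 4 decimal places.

0.4056

Conditional on each channel, P(X > 6.3): A: 0.445886; B: 0.433962; C: 0.343765.
By total probability, P(X > 6.3) = 0.27·0.445886 + 0.38·0.433962 + 0.35·0.343765 = 0.405613.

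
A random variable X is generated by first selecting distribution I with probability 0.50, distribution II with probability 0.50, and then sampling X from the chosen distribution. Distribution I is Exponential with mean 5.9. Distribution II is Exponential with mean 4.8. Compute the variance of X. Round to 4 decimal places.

Per component, I: μ=5.9, E[X²]=69.62; II: μ=4.8, E[X²]=46.08.
E[X] = 0.5·5.9 + 0.5·4.8 = 5.35.
E[X²] = 0.5·69.62 + 0.5·46.08 = 57.85.
Var(X) = E[X²] − (E[X])² = 57.85 − 28.6225 = 29.2275.

29.2275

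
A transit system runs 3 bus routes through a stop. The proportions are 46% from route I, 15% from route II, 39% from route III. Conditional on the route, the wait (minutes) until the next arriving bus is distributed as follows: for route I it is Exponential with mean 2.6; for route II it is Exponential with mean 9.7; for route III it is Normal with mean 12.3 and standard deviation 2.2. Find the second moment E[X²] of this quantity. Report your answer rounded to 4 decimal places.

For each component E[X²] = Var + (mean)², giving I: 13.52; II: 188.18; III: 156.13.
Overall E[X²] = 0.46·13.52 + 0.15·188.18 + 0.39·156.13 = 95.3369.

95.3369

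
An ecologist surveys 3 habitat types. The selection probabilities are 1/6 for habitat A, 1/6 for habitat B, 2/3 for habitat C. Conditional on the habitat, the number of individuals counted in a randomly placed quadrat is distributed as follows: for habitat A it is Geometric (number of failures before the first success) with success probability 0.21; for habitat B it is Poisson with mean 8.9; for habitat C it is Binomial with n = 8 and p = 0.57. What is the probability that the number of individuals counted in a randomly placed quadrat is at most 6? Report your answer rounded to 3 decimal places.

Conditional on each habitat, P(X ≤ 6): A: 0.807961; B: 0.216042; C: 0.921609.
By total probability, P(X ≤ 6) = 0.166667·0.807961 + 0.166667·0.216042 + 0.666667·0.921609 = 0.785073.

0.785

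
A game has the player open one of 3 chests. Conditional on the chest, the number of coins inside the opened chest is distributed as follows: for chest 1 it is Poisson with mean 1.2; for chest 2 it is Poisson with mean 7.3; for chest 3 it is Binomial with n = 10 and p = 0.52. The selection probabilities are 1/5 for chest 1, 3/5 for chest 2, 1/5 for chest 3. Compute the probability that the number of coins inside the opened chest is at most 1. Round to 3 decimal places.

Conditional on each chest, P(X ≤ 1): 1: 0.662627; 2: 0.00560697; 3: 0.0076828.
By total probability, P(X ≤ 1) = 0.2·0.662627 + 0.6·0.00560697 + 0.2·0.0076828 = 0.137426.

0.137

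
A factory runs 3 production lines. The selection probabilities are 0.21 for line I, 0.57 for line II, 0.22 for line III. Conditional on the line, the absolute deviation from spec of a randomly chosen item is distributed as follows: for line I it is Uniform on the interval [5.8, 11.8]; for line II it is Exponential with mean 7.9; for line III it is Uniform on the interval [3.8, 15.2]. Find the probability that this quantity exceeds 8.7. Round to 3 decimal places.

0.423

Conditional on each line, P(X > 8.7): I: 0.516667; II: 0.33245; III: 0.570175.
By total probability, P(X > 8.7) = 0.21·0.516667 + 0.57·0.33245 + 0.22·0.570175 = 0.423435.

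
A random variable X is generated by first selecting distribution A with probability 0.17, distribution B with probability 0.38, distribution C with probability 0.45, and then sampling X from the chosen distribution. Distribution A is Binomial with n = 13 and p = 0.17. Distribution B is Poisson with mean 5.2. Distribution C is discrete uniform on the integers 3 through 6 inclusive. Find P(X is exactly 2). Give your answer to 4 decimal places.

Conditional on each component, P(X = 2): A: 0.290303; B: 0.074584; C: 0.
By total probability, P(X = 2) = 0.17·0.290303 + 0.38·0.074584 + 0.45·0 = 0.0776934.

0.0777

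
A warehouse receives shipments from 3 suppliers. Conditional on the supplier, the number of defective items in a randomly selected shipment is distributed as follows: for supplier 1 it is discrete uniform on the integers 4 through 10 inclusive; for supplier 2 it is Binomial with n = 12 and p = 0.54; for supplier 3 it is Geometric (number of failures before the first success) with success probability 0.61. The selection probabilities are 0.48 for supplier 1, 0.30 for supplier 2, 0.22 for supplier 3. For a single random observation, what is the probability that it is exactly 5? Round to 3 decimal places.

0.117

Conditional on each supplier, P(X = 5): 1: 0.142857; 2: 0.158489; 3: 0.00550368.
By total probability, P(X = 5) = 0.48·0.142857 + 0.3·0.158489 + 0.22·0.00550368 = 0.117329.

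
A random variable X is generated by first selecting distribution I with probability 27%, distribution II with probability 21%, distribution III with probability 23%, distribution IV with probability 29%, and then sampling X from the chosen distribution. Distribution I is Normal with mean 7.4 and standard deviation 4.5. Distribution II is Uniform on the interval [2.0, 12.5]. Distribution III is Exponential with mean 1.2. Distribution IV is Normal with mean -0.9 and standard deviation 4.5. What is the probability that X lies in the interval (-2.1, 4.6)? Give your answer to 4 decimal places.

0.4877

Conditional on each component, P(-2.1 < X < 4.6): I: 0.249516; II: 0.247619; III: 0.978363; IV: 0.494325.
By total probability, P(-2.1 < X < 4.6) = 0.27·0.249516 + 0.21·0.247619 + 0.23·0.978363 + 0.29·0.494325 = 0.487747.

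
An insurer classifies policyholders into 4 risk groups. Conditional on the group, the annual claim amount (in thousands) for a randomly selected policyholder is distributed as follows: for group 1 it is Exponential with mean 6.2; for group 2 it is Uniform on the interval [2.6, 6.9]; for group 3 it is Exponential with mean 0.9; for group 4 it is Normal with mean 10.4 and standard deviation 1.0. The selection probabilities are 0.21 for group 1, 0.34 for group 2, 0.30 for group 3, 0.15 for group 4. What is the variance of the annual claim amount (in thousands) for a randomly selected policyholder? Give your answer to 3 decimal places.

18.666

Per component, 1: μ=6.2, E[X²]=76.88; 2: μ=4.75, E[X²]=24.1033; 3: μ=0.9, E[X²]=1.62; 4: μ=10.4, E[X²]=109.16.
E[X] = 0.21·6.2 + 0.34·4.75 + 0.3·0.9 + 0.15·10.4 = 4.747.
E[X²] = 0.21·76.88 + 0.34·24.1033 + 0.3·1.62 + 0.15·109.16 = 41.1999.
Var(X) = E[X²] − (E[X])² = 41.1999 − 22.534 = 18.6659.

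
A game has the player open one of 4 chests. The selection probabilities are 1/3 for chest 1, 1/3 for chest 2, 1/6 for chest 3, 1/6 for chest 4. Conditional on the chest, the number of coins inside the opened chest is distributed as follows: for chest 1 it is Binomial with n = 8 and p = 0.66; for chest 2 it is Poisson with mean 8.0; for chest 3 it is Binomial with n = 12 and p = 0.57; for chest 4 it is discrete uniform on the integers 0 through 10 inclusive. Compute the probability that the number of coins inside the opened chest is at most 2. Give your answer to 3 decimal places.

Conditional on each chest, P(X ≤ 2): 1: 0.0217935; 2: 0.013754; 3: 0.00530983; 4: 0.272727.
By total probability, P(X ≤ 2) = 0.333333·0.0217935 + 0.333333·0.013754 + 0.166667·0.00530983 + 0.166667·0.272727 = 0.0581887.

0.058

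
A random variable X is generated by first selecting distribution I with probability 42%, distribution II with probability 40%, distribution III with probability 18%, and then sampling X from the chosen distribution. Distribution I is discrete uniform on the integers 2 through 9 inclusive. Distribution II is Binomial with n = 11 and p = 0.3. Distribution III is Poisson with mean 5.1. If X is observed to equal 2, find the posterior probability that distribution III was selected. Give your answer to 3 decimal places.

0.097

Likelihoods P(X=2 | ·): I: 0.125; II: 0.19975; III: 0.0792882.
Posterior ∝ prior × likelihood. Numerator for III: 0.18·0.0792882 = 0.0142719.
Normalizing constant: 0.42·0.125 + 0.4·0.19975 + 0.18·0.0792882 = 0.146672.
P(III | observation) = 0.0142719 / 0.146672 = 0.0973047.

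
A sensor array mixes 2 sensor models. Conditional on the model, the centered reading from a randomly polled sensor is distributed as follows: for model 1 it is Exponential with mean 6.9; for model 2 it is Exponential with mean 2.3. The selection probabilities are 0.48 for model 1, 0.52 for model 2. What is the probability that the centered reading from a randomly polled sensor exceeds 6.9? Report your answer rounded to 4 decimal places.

Conditional on each model, P(X > 6.9): 1: 0.367879; 2: 0.0497871.
By total probability, P(X > 6.9) = 0.48·0.367879 + 0.52·0.0497871 = 0.202471.

0.2025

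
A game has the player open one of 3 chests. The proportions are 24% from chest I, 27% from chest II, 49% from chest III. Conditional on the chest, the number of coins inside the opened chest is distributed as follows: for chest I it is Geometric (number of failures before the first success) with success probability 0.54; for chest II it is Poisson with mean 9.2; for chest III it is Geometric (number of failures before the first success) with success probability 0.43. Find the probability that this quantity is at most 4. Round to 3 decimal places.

Conditional on each chest, P(X ≤ 4): I: 0.979404; II: 0.0485796; III: 0.939831.
By total probability, P(X ≤ 4) = 0.24·0.979404 + 0.27·0.0485796 + 0.49·0.939831 = 0.70869.

0.709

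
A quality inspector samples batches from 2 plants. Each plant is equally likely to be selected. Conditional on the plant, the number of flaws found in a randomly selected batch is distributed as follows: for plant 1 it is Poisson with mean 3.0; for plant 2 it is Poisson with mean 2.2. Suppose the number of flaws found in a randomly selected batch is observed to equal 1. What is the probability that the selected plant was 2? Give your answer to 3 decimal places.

Likelihoods P(X=1 | ·): 1: 0.149361; 2: 0.243767.
Posterior ∝ prior × likelihood. Numerator for 2: 0.5·0.243767 = 0.121883.
Normalizing constant: 0.5·0.149361 + 0.5·0.243767 = 0.196564.
P(2 | observation) = 0.121883 / 0.196564 = 0.62007.

0.620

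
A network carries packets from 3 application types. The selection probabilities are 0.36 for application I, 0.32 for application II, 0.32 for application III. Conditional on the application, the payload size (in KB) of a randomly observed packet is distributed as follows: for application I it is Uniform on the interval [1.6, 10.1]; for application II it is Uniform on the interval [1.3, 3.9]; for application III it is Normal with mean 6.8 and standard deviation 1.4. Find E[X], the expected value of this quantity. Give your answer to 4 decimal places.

5.1140

Component means — I: 5.85; II: 2.6; III: 6.8.
E[X] = 0.36·5.85 + 0.32·2.6 + 0.32·6.8 = 5.114.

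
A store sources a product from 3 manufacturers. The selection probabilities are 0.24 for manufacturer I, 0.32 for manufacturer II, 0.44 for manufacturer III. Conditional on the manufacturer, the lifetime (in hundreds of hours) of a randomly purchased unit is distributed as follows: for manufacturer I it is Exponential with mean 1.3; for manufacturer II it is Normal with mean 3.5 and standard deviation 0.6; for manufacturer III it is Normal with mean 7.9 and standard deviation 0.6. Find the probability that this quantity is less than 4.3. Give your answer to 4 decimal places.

Conditional on each manufacturer, P(X < 4.3): I: 0.963399; II: 0.908789; III: 9.86588e-10.
By total probability, P(X < 4.3) = 0.24·0.963399 + 0.32·0.908789 + 0.44·9.86588e-10 = 0.522028.

0.5220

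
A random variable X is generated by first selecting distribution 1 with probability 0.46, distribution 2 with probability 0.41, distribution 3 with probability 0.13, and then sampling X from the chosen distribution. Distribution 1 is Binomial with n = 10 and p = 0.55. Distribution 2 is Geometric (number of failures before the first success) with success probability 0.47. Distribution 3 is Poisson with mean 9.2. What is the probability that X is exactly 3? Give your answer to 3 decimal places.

0.065

Conditional on each component, P(X = 3): 1: 0.0746031; 2: 0.0699722; 3: 0.013113.
By total probability, P(X = 3) = 0.46·0.0746031 + 0.41·0.0699722 + 0.13·0.013113 = 0.0647107.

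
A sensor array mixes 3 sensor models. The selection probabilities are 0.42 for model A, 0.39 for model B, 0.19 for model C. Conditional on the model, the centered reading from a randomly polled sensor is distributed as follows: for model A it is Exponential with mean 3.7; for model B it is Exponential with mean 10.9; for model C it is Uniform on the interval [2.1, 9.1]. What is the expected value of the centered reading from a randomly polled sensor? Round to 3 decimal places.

Component means — A: 3.7; B: 10.9; C: 5.6.
E[X] = 0.42·3.7 + 0.39·10.9 + 0.19·5.6 = 6.869.

6.869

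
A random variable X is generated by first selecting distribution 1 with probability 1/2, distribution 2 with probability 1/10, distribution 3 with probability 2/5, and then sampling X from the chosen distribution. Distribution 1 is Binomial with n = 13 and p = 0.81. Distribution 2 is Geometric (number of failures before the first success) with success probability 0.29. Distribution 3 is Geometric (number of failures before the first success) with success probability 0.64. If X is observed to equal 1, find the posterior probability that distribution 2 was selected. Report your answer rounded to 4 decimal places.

0.1826

Likelihoods P(X=1 | ·): 1: 2.33062e-08; 2: 0.2059; 3: 0.2304.
Posterior ∝ prior × likelihood. Numerator for 2: 0.1·0.2059 = 0.02059.
Normalizing constant: 0.5·2.33062e-08 + 0.1·0.2059 + 0.4·0.2304 = 0.11275.
P(2 | observation) = 0.02059 / 0.11275 = 0.182616.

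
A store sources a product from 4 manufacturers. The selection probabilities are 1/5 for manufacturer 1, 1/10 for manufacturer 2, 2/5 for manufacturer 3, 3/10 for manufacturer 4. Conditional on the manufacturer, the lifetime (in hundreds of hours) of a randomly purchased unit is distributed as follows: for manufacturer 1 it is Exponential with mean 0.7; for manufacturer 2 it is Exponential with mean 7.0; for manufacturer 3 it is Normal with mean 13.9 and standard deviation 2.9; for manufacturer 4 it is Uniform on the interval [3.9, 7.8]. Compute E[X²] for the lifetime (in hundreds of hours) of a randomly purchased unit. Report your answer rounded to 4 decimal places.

For each component E[X²] = Var + (mean)², giving 1: 0.98; 2: 98; 3: 201.62; 4: 35.49.
Overall E[X²] = 0.2·0.98 + 0.1·98 + 0.4·201.62 + 0.3·35.49 = 101.291.

101.2910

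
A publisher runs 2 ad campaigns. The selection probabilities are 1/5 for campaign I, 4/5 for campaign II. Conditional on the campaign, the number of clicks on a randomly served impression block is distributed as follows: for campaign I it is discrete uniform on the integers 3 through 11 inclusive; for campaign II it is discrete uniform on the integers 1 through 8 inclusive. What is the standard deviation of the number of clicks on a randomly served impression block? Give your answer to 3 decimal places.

Per component, I: μ=7, E[X²]=55.6667; II: μ=4.5, E[X²]=25.5.
E[X] = 0.2·7 + 0.8·4.5 = 5.
E[X²] = 0.2·55.6667 + 0.8·25.5 = 31.5333.
Var(X) = E[X²] − (E[X])² = 31.5333 − 25 = 6.53333.
SD(X) = √6.53333 = 2.55604.

2.556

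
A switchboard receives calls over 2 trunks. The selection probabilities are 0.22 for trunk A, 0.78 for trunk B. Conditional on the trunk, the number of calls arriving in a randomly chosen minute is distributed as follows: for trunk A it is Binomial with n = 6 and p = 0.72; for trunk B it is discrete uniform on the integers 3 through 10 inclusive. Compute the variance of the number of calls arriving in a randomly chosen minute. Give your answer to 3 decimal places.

5.177

Per component, A: μ=4.32, E[X²]=19.872; B: μ=6.5, E[X²]=47.5.
E[X] = 0.22·4.32 + 0.78·6.5 = 6.0204.
E[X²] = 0.22·19.872 + 0.78·47.5 = 41.4218.
Var(X) = E[X²] − (E[X])² = 41.4218 − 36.2452 = 5.17662.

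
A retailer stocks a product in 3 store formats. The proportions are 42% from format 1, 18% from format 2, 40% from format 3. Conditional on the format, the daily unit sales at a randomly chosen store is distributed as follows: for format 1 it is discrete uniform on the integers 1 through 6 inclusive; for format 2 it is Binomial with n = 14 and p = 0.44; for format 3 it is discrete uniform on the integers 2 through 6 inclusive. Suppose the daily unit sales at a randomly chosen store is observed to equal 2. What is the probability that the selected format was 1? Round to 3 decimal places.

0.457

Likelihoods P(X=2 | ·): 1: 0.166667; 2: 0.0167573; 3: 0.2.
Posterior ∝ prior × likelihood. Numerator for 1: 0.42·0.166667 = 0.07.
Normalizing constant: 0.42·0.166667 + 0.18·0.0167573 + 0.4·0.2 = 0.153016.
P(1 | observation) = 0.07 / 0.153016 = 0.457468.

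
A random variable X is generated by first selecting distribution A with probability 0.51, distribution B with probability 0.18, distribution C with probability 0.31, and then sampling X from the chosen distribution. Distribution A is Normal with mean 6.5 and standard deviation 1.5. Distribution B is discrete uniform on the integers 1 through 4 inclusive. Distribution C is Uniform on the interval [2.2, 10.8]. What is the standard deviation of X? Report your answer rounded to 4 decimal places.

2.3759

Per component, A: μ=6.5, E[X²]=44.5; B: μ=2.5, E[X²]=7.5; C: μ=6.5, E[X²]=48.4133.
E[X] = 0.51·6.5 + 0.18·2.5 + 0.31·6.5 = 5.78.
E[X²] = 0.51·44.5 + 0.18·7.5 + 0.31·48.4133 = 39.0531.
Var(X) = E[X²] − (E[X])² = 39.0531 − 33.4084 = 5.64473.
SD(X) = √5.64473 = 2.37586.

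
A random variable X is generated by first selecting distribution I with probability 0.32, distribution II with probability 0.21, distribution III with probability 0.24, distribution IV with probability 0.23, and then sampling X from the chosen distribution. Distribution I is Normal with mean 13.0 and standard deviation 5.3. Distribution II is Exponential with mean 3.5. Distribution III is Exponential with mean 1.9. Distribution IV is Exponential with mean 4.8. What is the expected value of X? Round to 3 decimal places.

6.455

Component means — I: 13; II: 3.5; III: 1.9; IV: 4.8.
E[X] = 0.32·13 + 0.21·3.5 + 0.24·1.9 + 0.23·4.8 = 6.455.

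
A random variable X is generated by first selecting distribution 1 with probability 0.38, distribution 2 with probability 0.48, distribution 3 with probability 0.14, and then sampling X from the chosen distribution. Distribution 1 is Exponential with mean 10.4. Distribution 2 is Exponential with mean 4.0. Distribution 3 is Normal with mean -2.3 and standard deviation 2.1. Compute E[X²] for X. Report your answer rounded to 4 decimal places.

For each component E[X²] = Var + (mean)², giving 1: 216.32; 2: 32; 3: 9.7.
Overall E[X²] = 0.38·216.32 + 0.48·32 + 0.14·9.7 = 98.9196.

98.9196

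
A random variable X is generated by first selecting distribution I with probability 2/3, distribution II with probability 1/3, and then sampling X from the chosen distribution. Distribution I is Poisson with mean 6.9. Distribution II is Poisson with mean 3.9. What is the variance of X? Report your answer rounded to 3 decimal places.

7.900

Per component, I: μ=6.9, E[X²]=54.51; II: μ=3.9, E[X²]=19.11.
E[X] = 0.666667·6.9 + 0.333333·3.9 = 5.9.
E[X²] = 0.666667·54.51 + 0.333333·19.11 = 42.71.
Var(X) = E[X²] − (E[X])² = 42.71 − 34.81 = 7.9.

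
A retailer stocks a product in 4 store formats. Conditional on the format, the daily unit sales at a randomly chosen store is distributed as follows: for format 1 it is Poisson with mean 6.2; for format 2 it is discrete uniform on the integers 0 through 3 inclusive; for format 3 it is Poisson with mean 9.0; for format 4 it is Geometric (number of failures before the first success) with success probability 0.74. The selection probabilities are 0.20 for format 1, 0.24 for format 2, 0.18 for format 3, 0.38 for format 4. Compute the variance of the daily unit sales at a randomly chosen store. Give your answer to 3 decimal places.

Per component, 1: μ=6.2, E[X²]=44.64; 2: μ=1.5, E[X²]=3.5; 3: μ=9, E[X²]=90; 4: μ=0.351351, E[X²]=0.598247.
E[X] = 0.2·6.2 + 0.24·1.5 + 0.18·9 + 0.38·0.351351 = 3.35351.
E[X²] = 0.2·44.64 + 0.24·3.5 + 0.18·90 + 0.38·0.598247 = 26.1953.
Var(X) = E[X²] − (E[X])² = 26.1953 − 11.2461 = 14.9493.

14.949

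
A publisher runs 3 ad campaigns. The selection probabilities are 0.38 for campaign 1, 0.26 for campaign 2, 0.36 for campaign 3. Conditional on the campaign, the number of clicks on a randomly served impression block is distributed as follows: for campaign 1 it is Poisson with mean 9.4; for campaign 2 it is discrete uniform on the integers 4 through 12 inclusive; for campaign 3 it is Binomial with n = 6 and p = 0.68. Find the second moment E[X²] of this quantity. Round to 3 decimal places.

For each component E[X²] = Var + (mean)², giving 1: 97.76; 2: 70.6667; 3: 17.952.
Overall E[X²] = 0.38·97.76 + 0.26·70.6667 + 0.36·17.952 = 61.9849.

61.985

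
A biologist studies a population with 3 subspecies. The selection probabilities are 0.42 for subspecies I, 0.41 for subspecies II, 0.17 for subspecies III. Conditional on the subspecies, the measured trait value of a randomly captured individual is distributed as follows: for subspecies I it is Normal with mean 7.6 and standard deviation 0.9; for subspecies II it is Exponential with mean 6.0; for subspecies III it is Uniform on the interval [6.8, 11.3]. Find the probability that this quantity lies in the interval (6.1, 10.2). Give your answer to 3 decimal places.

Conditional on each subspecies, P(6.1 < X < 10.2): I: 0.950277; II: 0.179115; III: 0.755556.
By total probability, P(6.1 < X < 10.2) = 0.42·0.950277 + 0.41·0.179115 + 0.17·0.755556 = 0.600998.

0.601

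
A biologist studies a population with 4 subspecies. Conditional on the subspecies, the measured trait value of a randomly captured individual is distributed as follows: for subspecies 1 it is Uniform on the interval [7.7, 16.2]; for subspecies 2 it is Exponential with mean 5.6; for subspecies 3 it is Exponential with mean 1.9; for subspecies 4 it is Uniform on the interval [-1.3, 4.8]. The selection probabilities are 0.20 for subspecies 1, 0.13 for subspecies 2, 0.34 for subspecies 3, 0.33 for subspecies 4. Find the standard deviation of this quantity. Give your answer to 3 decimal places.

4.854

Per component, 1: μ=11.95, E[X²]=148.823; 2: μ=5.6, E[X²]=62.72; 3: μ=1.9, E[X²]=7.22; 4: μ=1.75, E[X²]=6.16333.
E[X] = 0.2·11.95 + 0.13·5.6 + 0.34·1.9 + 0.33·1.75 = 4.3415.
E[X²] = 0.2·148.823 + 0.13·62.72 + 0.34·7.22 + 0.33·6.16333 = 42.407.
Var(X) = E[X²] − (E[X])² = 42.407 − 18.8486 = 23.5583.
SD(X) = √23.5583 = 4.85369.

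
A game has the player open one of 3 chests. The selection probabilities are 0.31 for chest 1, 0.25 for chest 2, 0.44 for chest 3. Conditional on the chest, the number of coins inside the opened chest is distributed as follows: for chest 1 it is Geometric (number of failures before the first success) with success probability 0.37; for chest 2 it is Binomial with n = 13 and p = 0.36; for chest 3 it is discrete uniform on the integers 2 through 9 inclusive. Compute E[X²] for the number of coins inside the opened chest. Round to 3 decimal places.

For each component E[X²] = Var + (mean)², giving 1: 7.5011; 2: 24.8976; 3: 35.5.
Overall E[X²] = 0.31·7.5011 + 0.25·24.8976 + 0.44·35.5 = 24.1697.

24.170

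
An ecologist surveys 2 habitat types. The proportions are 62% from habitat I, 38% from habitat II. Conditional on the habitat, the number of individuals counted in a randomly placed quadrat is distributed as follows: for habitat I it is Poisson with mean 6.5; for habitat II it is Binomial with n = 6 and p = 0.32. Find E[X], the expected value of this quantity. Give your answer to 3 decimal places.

Component means — I: 6.5; II: 1.92.
E[X] = 0.62·6.5 + 0.38·1.92 = 4.7596.

4.760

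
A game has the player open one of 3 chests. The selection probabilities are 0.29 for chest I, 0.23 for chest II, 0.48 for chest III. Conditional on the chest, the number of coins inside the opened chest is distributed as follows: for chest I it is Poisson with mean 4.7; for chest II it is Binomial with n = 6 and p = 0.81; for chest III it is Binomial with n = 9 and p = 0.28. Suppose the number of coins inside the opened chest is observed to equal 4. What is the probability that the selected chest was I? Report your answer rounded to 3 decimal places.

Likelihoods P(X=4 | ·): I: 0.184925; II: 0.233098; III: 0.149853.
Posterior ∝ prior × likelihood. Numerator for I: 0.29·0.184925 = 0.0536283.
Normalizing constant: 0.29·0.184925 + 0.23·0.233098 + 0.48·0.149853 = 0.17917.
P(I | observation) = 0.0536283 / 0.17917 = 0.299315.

0.299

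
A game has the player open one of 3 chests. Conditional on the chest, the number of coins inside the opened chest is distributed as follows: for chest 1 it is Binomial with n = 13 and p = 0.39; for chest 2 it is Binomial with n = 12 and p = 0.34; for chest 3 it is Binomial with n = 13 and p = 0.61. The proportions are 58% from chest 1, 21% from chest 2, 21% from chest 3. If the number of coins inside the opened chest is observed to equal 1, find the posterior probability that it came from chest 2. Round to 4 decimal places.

0.5312

Likelihoods P(X=1 | ·): 1: 0.0134575; 2: 0.0422322; 3: 9.81858e-05.
Posterior ∝ prior × likelihood. Numerator for 2: 0.21·0.0422322 = 0.00886876.
Normalizing constant: 0.58·0.0134575 + 0.21·0.0422322 + 0.21·9.81858e-05 = 0.0166948.
P(2 | observation) = 0.00886876 / 0.0166948 = 0.53123.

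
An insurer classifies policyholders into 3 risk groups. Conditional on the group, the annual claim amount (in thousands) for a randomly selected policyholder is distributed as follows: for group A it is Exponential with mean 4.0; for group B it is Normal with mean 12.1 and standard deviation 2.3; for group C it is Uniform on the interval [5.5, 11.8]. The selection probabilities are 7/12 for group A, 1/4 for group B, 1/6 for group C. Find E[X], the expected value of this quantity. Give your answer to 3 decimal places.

6.800

Component means — A: 4; B: 12.1; C: 8.65.
E[X] = 0.583333·4 + 0.25·12.1 + 0.166667·8.65 = 6.8.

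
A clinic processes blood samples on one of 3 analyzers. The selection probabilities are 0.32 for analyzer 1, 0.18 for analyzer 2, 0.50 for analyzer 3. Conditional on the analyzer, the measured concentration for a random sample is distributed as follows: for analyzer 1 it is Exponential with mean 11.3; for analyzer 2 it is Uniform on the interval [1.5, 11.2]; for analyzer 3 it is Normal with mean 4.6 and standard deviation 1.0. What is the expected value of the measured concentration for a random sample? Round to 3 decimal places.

Component means — 1: 11.3; 2: 6.35; 3: 4.6.
E[X] = 0.32·11.3 + 0.18·6.35 + 0.5·4.6 = 7.059.

7.059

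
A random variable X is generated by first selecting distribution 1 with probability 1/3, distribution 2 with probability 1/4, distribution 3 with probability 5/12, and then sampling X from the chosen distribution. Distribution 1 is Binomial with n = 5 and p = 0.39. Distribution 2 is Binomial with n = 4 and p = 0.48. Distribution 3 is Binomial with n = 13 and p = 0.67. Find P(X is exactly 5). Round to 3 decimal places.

0.013

Conditional on each component, P(X = 5): 1: 0.00902242; 2: 0; 3: 0.0244379.
By total probability, P(X = 5) = 0.333333·0.00902242 + 0.25·0 + 0.416667·0.0244379 = 0.0131899.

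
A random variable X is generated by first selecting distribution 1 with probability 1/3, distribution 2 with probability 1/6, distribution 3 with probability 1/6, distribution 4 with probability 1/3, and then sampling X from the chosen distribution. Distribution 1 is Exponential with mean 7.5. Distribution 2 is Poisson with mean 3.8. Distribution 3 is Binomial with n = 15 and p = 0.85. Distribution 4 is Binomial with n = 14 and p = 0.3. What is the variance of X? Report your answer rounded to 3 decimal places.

30.479

Per component, 1: μ=7.5, E[X²]=112.5; 2: μ=3.8, E[X²]=18.24; 3: μ=12.75, E[X²]=164.475; 4: μ=4.2, E[X²]=20.58.
E[X] = 0.333333·7.5 + 0.166667·3.8 + 0.166667·12.75 + 0.333333·4.2 = 6.65833.
E[X²] = 0.333333·112.5 + 0.166667·18.24 + 0.166667·164.475 + 0.333333·20.58 = 74.8125.
Var(X) = E[X²] − (E[X])² = 74.8125 − 44.3334 = 30.4791.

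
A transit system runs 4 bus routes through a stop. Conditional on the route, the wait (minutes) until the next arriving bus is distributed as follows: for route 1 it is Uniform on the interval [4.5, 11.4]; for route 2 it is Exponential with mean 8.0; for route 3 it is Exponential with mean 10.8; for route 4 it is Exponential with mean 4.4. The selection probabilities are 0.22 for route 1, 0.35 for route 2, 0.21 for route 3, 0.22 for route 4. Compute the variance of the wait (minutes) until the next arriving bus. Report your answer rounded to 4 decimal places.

Per component, 1: μ=7.95, E[X²]=67.17; 2: μ=8, E[X²]=128; 3: μ=10.8, E[X²]=233.28; 4: μ=4.4, E[X²]=38.72.
E[X] = 0.22·7.95 + 0.35·8 + 0.21·10.8 + 0.22·4.4 = 7.785.
E[X²] = 0.22·67.17 + 0.35·128 + 0.21·233.28 + 0.22·38.72 = 117.085.
Var(X) = E[X²] − (E[X])² = 117.085 − 60.6062 = 56.4784.

56.4784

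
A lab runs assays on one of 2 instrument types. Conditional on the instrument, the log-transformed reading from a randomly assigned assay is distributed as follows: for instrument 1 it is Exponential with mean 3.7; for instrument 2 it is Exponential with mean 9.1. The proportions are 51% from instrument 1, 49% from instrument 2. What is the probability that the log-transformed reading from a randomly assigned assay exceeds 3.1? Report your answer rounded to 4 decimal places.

0.5692

Conditional on each instrument, P(X > 3.1): 1: 0.432645; 2: 0.711301.
By total probability, P(X > 3.1) = 0.51·0.432645 + 0.49·0.711301 = 0.569187.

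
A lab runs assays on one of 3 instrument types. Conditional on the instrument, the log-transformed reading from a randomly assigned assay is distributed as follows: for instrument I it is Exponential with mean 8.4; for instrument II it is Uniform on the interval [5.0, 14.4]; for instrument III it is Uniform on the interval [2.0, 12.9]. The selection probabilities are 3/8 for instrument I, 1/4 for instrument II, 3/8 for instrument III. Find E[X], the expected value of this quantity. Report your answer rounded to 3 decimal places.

8.369

Component means — I: 8.4; II: 9.7; III: 7.45.
E[X] = 0.375·8.4 + 0.25·9.7 + 0.375·7.45 = 8.36875.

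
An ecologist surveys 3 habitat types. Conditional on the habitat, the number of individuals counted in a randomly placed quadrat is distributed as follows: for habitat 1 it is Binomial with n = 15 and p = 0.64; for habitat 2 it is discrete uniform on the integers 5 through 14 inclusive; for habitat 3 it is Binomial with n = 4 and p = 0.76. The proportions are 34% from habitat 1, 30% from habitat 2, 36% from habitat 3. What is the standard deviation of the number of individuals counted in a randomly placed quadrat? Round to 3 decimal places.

Per component, 1: μ=9.6, E[X²]=95.616; 2: μ=9.5, E[X²]=98.5; 3: μ=3.04, E[X²]=9.9712.
E[X] = 0.34·9.6 + 0.3·9.5 + 0.36·3.04 = 7.2084.
E[X²] = 0.34·95.616 + 0.3·98.5 + 0.36·9.9712 = 65.6491.
Var(X) = E[X²] − (E[X])² = 65.6491 − 51.961 = 13.688.
SD(X) = √13.688 = 3.69974.

3.700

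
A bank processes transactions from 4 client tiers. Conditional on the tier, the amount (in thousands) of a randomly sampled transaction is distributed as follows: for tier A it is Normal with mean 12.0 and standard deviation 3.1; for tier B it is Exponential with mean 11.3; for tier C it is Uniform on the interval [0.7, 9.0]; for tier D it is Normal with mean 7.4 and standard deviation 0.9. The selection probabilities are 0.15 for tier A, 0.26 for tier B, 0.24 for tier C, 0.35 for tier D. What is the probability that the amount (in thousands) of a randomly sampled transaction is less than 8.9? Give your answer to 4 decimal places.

Conditional on each tier, P(X < 8.9): A: 0.158655; B: 0.54507; C: 0.987952; D: 0.95221.
By total probability, P(X < 8.9) = 0.15·0.158655 + 0.26·0.54507 + 0.24·0.987952 + 0.35·0.95221 = 0.735898.

0.7359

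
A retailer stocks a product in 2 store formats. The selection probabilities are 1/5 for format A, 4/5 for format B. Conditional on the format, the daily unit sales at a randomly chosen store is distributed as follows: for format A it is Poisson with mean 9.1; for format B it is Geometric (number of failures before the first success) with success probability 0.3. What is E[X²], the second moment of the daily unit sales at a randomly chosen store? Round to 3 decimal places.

For each component E[X²] = Var + (mean)², giving A: 91.91; B: 13.2222.
Overall E[X²] = 0.2·91.91 + 0.8·13.2222 = 28.9598.

28.960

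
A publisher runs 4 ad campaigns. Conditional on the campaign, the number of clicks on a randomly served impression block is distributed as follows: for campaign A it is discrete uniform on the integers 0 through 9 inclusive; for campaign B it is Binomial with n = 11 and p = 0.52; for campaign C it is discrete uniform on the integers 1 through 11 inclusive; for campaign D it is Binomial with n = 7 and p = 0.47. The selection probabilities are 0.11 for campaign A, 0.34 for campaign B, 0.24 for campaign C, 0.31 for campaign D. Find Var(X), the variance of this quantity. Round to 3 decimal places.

6.122

Per component, A: μ=4.5, E[X²]=28.5; B: μ=5.72, E[X²]=35.464; C: μ=6, E[X²]=46; D: μ=3.29, E[X²]=12.5678.
E[X] = 0.11·4.5 + 0.34·5.72 + 0.24·6 + 0.31·3.29 = 4.8997.
E[X²] = 0.11·28.5 + 0.34·35.464 + 0.24·46 + 0.31·12.5678 = 30.1288.
Var(X) = E[X²] − (E[X])² = 30.1288 − 24.0071 = 6.12172.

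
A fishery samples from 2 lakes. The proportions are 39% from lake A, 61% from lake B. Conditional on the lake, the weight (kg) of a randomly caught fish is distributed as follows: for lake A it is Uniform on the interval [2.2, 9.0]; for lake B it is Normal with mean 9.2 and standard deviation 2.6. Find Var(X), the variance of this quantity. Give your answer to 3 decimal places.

8.710

Per component, A: μ=5.6, E[X²]=35.2133; B: μ=9.2, E[X²]=91.4.
E[X] = 0.39·5.6 + 0.61·9.2 = 7.796.
E[X²] = 0.39·35.2133 + 0.61·91.4 = 69.4872.
Var(X) = E[X²] − (E[X])² = 69.4872 − 60.7776 = 8.70958.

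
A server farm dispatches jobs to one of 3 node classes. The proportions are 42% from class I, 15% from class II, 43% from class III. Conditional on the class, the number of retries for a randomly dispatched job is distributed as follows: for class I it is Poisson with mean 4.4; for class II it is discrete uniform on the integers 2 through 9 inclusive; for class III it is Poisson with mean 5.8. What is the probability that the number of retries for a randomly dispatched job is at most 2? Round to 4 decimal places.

Conditional on each class, P(X ≤ 2): I: 0.185142; II: 0.125; III: 0.0715108.
By total probability, P(X ≤ 2) = 0.42·0.185142 + 0.15·0.125 + 0.43·0.0715108 = 0.127259.

0.1273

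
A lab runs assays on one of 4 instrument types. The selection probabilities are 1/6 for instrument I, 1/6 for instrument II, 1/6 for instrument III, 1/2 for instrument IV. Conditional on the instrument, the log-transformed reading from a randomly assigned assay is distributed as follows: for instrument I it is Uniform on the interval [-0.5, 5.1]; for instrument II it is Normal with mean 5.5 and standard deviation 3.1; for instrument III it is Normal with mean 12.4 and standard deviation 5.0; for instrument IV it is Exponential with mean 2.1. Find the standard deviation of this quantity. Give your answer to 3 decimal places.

4.760

Per component, I: μ=2.3, E[X²]=7.90333; II: μ=5.5, E[X²]=39.86; III: μ=12.4, E[X²]=178.76; IV: μ=2.1, E[X²]=8.82.
E[X] = 0.166667·2.3 + 0.166667·5.5 + 0.166667·12.4 + 0.5·2.1 = 4.41667.
E[X²] = 0.166667·7.90333 + 0.166667·39.86 + 0.166667·178.76 + 0.5·8.82 = 42.1639.
Var(X) = E[X²] − (E[X])² = 42.1639 − 19.5069 = 22.6569.
SD(X) = √22.6569 = 4.75993.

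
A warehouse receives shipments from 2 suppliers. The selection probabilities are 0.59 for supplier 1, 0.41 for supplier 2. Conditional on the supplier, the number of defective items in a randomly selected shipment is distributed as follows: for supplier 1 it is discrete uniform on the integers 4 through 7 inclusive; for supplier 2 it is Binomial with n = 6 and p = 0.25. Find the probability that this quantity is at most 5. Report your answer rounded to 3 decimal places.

Conditional on each supplier, P(X ≤ 5): 1: 0.5; 2: 0.999756.
By total probability, P(X ≤ 5) = 0.59·0.5 + 0.41·0.999756 = 0.7049.

0.705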